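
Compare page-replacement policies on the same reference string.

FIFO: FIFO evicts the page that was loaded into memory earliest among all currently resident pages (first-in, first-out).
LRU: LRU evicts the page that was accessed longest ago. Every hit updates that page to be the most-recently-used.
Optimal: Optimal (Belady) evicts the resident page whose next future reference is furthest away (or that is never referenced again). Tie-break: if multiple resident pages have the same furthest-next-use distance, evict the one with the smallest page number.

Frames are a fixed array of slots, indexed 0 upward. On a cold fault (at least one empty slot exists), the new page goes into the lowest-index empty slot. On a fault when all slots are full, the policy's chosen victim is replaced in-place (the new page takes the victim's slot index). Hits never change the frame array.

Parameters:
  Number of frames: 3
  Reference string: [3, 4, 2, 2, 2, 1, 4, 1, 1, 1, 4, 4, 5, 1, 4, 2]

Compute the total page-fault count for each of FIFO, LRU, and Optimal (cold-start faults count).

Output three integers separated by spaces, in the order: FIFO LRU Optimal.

Answer: 7 6 6

Derivation:
--- FIFO ---
  step 0: ref 3 -> FAULT, frames=[3,-,-] (faults so far: 1)
  step 1: ref 4 -> FAULT, frames=[3,4,-] (faults so far: 2)
  step 2: ref 2 -> FAULT, frames=[3,4,2] (faults so far: 3)
  step 3: ref 2 -> HIT, frames=[3,4,2] (faults so far: 3)
  step 4: ref 2 -> HIT, frames=[3,4,2] (faults so far: 3)
  step 5: ref 1 -> FAULT, evict 3, frames=[1,4,2] (faults so far: 4)
  step 6: ref 4 -> HIT, frames=[1,4,2] (faults so far: 4)
  step 7: ref 1 -> HIT, frames=[1,4,2] (faults so far: 4)
  step 8: ref 1 -> HIT, frames=[1,4,2] (faults so far: 4)
  step 9: ref 1 -> HIT, frames=[1,4,2] (faults so far: 4)
  step 10: ref 4 -> HIT, frames=[1,4,2] (faults so far: 4)
  step 11: ref 4 -> HIT, frames=[1,4,2] (faults so far: 4)
  step 12: ref 5 -> FAULT, evict 4, frames=[1,5,2] (faults so far: 5)
  step 13: ref 1 -> HIT, frames=[1,5,2] (faults so far: 5)
  step 14: ref 4 -> FAULT, evict 2, frames=[1,5,4] (faults so far: 6)
  step 15: ref 2 -> FAULT, evict 1, frames=[2,5,4] (faults so far: 7)
  FIFO total faults: 7
--- LRU ---
  step 0: ref 3 -> FAULT, frames=[3,-,-] (faults so far: 1)
  step 1: ref 4 -> FAULT, frames=[3,4,-] (faults so far: 2)
  step 2: ref 2 -> FAULT, frames=[3,4,2] (faults so far: 3)
  step 3: ref 2 -> HIT, frames=[3,4,2] (faults so far: 3)
  step 4: ref 2 -> HIT, frames=[3,4,2] (faults so far: 3)
  step 5: ref 1 -> FAULT, evict 3, frames=[1,4,2] (faults so far: 4)
  step 6: ref 4 -> HIT, frames=[1,4,2] (faults so far: 4)
  step 7: ref 1 -> HIT, frames=[1,4,2] (faults so far: 4)
  step 8: ref 1 -> HIT, frames=[1,4,2] (faults so far: 4)
  step 9: ref 1 -> HIT, frames=[1,4,2] (faults so far: 4)
  step 10: ref 4 -> HIT, frames=[1,4,2] (faults so far: 4)
  step 11: ref 4 -> HIT, frames=[1,4,2] (faults so far: 4)
  step 12: ref 5 -> FAULT, evict 2, frames=[1,4,5] (faults so far: 5)
  step 13: ref 1 -> HIT, frames=[1,4,5] (faults so far: 5)
  step 14: ref 4 -> HIT, frames=[1,4,5] (faults so far: 5)
  step 15: ref 2 -> FAULT, evict 5, frames=[1,4,2] (faults so far: 6)
  LRU total faults: 6
--- Optimal ---
  step 0: ref 3 -> FAULT, frames=[3,-,-] (faults so far: 1)
  step 1: ref 4 -> FAULT, frames=[3,4,-] (faults so far: 2)
  step 2: ref 2 -> FAULT, frames=[3,4,2] (faults so far: 3)
  step 3: ref 2 -> HIT, frames=[3,4,2] (faults so far: 3)
  step 4: ref 2 -> HIT, frames=[3,4,2] (faults so far: 3)
  step 5: ref 1 -> FAULT, evict 3, frames=[1,4,2] (faults so far: 4)
  step 6: ref 4 -> HIT, frames=[1,4,2] (faults so far: 4)
  step 7: ref 1 -> HIT, frames=[1,4,2] (faults so far: 4)
  step 8: ref 1 -> HIT, frames=[1,4,2] (faults so far: 4)
  step 9: ref 1 -> HIT, frames=[1,4,2] (faults so far: 4)
  step 10: ref 4 -> HIT, frames=[1,4,2] (faults so far: 4)
  step 11: ref 4 -> HIT, frames=[1,4,2] (faults so far: 4)
  step 12: ref 5 -> FAULT, evict 2, frames=[1,4,5] (faults so far: 5)
  step 13: ref 1 -> HIT, frames=[1,4,5] (faults so far: 5)
  step 14: ref 4 -> HIT, frames=[1,4,5] (faults so far: 5)
  step 15: ref 2 -> FAULT, evict 1, frames=[2,4,5] (faults so far: 6)
  Optimal total faults: 6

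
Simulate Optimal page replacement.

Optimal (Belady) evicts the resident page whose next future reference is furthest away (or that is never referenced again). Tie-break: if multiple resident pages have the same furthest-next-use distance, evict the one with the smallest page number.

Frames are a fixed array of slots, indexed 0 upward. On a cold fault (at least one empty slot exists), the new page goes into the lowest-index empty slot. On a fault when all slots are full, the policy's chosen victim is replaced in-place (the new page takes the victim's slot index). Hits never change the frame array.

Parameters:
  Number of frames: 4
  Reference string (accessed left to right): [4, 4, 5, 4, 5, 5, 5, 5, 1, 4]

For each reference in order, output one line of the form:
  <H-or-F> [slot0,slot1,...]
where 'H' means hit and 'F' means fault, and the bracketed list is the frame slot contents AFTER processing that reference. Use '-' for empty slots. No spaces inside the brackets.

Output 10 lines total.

F [4,-,-,-]
H [4,-,-,-]
F [4,5,-,-]
H [4,5,-,-]
H [4,5,-,-]
H [4,5,-,-]
H [4,5,-,-]
H [4,5,-,-]
F [4,5,1,-]
H [4,5,1,-]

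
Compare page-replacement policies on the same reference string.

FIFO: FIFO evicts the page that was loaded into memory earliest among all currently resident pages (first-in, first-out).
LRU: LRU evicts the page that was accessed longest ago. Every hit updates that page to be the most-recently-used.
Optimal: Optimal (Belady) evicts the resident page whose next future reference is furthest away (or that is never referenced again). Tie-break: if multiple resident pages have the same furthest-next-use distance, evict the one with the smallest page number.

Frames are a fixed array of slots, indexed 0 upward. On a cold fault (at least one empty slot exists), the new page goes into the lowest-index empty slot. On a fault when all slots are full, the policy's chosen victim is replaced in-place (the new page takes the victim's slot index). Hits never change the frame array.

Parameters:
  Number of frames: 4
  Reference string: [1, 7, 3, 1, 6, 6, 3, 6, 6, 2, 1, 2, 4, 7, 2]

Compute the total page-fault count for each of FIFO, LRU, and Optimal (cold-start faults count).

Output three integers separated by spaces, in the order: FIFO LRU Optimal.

Answer: 8 7 6

Derivation:
--- FIFO ---
  step 0: ref 1 -> FAULT, frames=[1,-,-,-] (faults so far: 1)
  step 1: ref 7 -> FAULT, frames=[1,7,-,-] (faults so far: 2)
  step 2: ref 3 -> FAULT, frames=[1,7,3,-] (faults so far: 3)
  step 3: ref 1 -> HIT, frames=[1,7,3,-] (faults so far: 3)
  step 4: ref 6 -> FAULT, frames=[1,7,3,6] (faults so far: 4)
  step 5: ref 6 -> HIT, frames=[1,7,3,6] (faults so far: 4)
  step 6: ref 3 -> HIT, frames=[1,7,3,6] (faults so far: 4)
  step 7: ref 6 -> HIT, frames=[1,7,3,6] (faults so far: 4)
  step 8: ref 6 -> HIT, frames=[1,7,3,6] (faults so far: 4)
  step 9: ref 2 -> FAULT, evict 1, frames=[2,7,3,6] (faults so far: 5)
  step 10: ref 1 -> FAULT, evict 7, frames=[2,1,3,6] (faults so far: 6)
  step 11: ref 2 -> HIT, frames=[2,1,3,6] (faults so far: 6)
  step 12: ref 4 -> FAULT, evict 3, frames=[2,1,4,6] (faults so far: 7)
  step 13: ref 7 -> FAULT, evict 6, frames=[2,1,4,7] (faults so far: 8)
  step 14: ref 2 -> HIT, frames=[2,1,4,7] (faults so far: 8)
  FIFO total faults: 8
--- LRU ---
  step 0: ref 1 -> FAULT, frames=[1,-,-,-] (faults so far: 1)
  step 1: ref 7 -> FAULT, frames=[1,7,-,-] (faults so far: 2)
  step 2: ref 3 -> FAULT, frames=[1,7,3,-] (faults so far: 3)
  step 3: ref 1 -> HIT, frames=[1,7,3,-] (faults so far: 3)
  step 4: ref 6 -> FAULT, frames=[1,7,3,6] (faults so far: 4)
  step 5: ref 6 -> HIT, frames=[1,7,3,6] (faults so far: 4)
  step 6: ref 3 -> HIT, frames=[1,7,3,6] (faults so far: 4)
  step 7: ref 6 -> HIT, frames=[1,7,3,6] (faults so far: 4)
  step 8: ref 6 -> HIT, frames=[1,7,3,6] (faults so far: 4)
  step 9: ref 2 -> FAULT, evict 7, frames=[1,2,3,6] (faults so far: 5)
  step 10: ref 1 -> HIT, frames=[1,2,3,6] (faults so far: 5)
  step 11: ref 2 -> HIT, frames=[1,2,3,6] (faults so far: 5)
  step 12: ref 4 -> FAULT, evict 3, frames=[1,2,4,6] (faults so far: 6)
  step 13: ref 7 -> FAULT, evict 6, frames=[1,2,4,7] (faults so far: 7)
  step 14: ref 2 -> HIT, frames=[1,2,4,7] (faults so far: 7)
  LRU total faults: 7
--- Optimal ---
  step 0: ref 1 -> FAULT, frames=[1,-,-,-] (faults so far: 1)
  step 1: ref 7 -> FAULT, frames=[1,7,-,-] (faults so far: 2)
  step 2: ref 3 -> FAULT, frames=[1,7,3,-] (faults so far: 3)
  step 3: ref 1 -> HIT, frames=[1,7,3,-] (faults so far: 3)
  step 4: ref 6 -> FAULT, frames=[1,7,3,6] (faults so far: 4)
  step 5: ref 6 -> HIT, frames=[1,7,3,6] (faults so far: 4)
  step 6: ref 3 -> HIT, frames=[1,7,3,6] (faults so far: 4)
  step 7: ref 6 -> HIT, frames=[1,7,3,6] (faults so far: 4)
  step 8: ref 6 -> HIT, frames=[1,7,3,6] (faults so far: 4)
  step 9: ref 2 -> FAULT, evict 3, frames=[1,7,2,6] (faults so far: 5)
  step 10: ref 1 -> HIT, frames=[1,7,2,6] (faults so far: 5)
  step 11: ref 2 -> HIT, frames=[1,7,2,6] (faults so far: 5)
  step 12: ref 4 -> FAULT, evict 1, frames=[4,7,2,6] (faults so far: 6)
  step 13: ref 7 -> HIT, frames=[4,7,2,6] (faults so far: 6)
  step 14: ref 2 -> HIT, frames=[4,7,2,6] (faults so far: 6)
  Optimal total faults: 6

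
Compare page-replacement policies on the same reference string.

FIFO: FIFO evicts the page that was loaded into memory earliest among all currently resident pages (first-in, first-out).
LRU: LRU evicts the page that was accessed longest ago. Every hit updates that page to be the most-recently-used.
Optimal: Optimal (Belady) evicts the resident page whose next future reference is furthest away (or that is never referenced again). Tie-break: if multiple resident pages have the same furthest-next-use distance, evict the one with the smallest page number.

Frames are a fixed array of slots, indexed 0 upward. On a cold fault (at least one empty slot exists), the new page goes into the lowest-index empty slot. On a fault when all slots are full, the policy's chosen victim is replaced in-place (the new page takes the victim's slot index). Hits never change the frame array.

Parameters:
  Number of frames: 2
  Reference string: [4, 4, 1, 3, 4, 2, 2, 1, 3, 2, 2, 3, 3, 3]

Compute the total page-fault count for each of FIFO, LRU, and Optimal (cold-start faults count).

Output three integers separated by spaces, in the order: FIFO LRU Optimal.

Answer: 8 8 6

Derivation:
--- FIFO ---
  step 0: ref 4 -> FAULT, frames=[4,-] (faults so far: 1)
  step 1: ref 4 -> HIT, frames=[4,-] (faults so far: 1)
  step 2: ref 1 -> FAULT, frames=[4,1] (faults so far: 2)
  step 3: ref 3 -> FAULT, evict 4, frames=[3,1] (faults so far: 3)
  step 4: ref 4 -> FAULT, evict 1, frames=[3,4] (faults so far: 4)
  step 5: ref 2 -> FAULT, evict 3, frames=[2,4] (faults so far: 5)
  step 6: ref 2 -> HIT, frames=[2,4] (faults so far: 5)
  step 7: ref 1 -> FAULT, evict 4, frames=[2,1] (faults so far: 6)
  step 8: ref 3 -> FAULT, evict 2, frames=[3,1] (faults so far: 7)
  step 9: ref 2 -> FAULT, evict 1, frames=[3,2] (faults so far: 8)
  step 10: ref 2 -> HIT, frames=[3,2] (faults so far: 8)
  step 11: ref 3 -> HIT, frames=[3,2] (faults so far: 8)
  step 12: ref 3 -> HIT, frames=[3,2] (faults so far: 8)
  step 13: ref 3 -> HIT, frames=[3,2] (faults so far: 8)
  FIFO total faults: 8
--- LRU ---
  step 0: ref 4 -> FAULT, frames=[4,-] (faults so far: 1)
  step 1: ref 4 -> HIT, frames=[4,-] (faults so far: 1)
  step 2: ref 1 -> FAULT, frames=[4,1] (faults so far: 2)
  step 3: ref 3 -> FAULT, evict 4, frames=[3,1] (faults so far: 3)
  step 4: ref 4 -> FAULT, evict 1, frames=[3,4] (faults so far: 4)
  step 5: ref 2 -> FAULT, evict 3, frames=[2,4] (faults so far: 5)
  step 6: ref 2 -> HIT, frames=[2,4] (faults so far: 5)
  step 7: ref 1 -> FAULT, evict 4, frames=[2,1] (faults so far: 6)
  step 8: ref 3 -> FAULT, evict 2, frames=[3,1] (faults so far: 7)
  step 9: ref 2 -> FAULT, evict 1, frames=[3,2] (faults so far: 8)
  step 10: ref 2 -> HIT, frames=[3,2] (faults so far: 8)
  step 11: ref 3 -> HIT, frames=[3,2] (faults so far: 8)
  step 12: ref 3 -> HIT, frames=[3,2] (faults so far: 8)
  step 13: ref 3 -> HIT, frames=[3,2] (faults so far: 8)
  LRU total faults: 8
--- Optimal ---
  step 0: ref 4 -> FAULT, frames=[4,-] (faults so far: 1)
  step 1: ref 4 -> HIT, frames=[4,-] (faults so far: 1)
  step 2: ref 1 -> FAULT, frames=[4,1] (faults so far: 2)
  step 3: ref 3 -> FAULT, evict 1, frames=[4,3] (faults so far: 3)
  step 4: ref 4 -> HIT, frames=[4,3] (faults so far: 3)
  step 5: ref 2 -> FAULT, evict 4, frames=[2,3] (faults so far: 4)
  step 6: ref 2 -> HIT, frames=[2,3] (faults so far: 4)
  step 7: ref 1 -> FAULT, evict 2, frames=[1,3] (faults so far: 5)
  step 8: ref 3 -> HIT, frames=[1,3] (faults so far: 5)
  step 9: ref 2 -> FAULT, evict 1, frames=[2,3] (faults so far: 6)
  step 10: ref 2 -> HIT, frames=[2,3] (faults so far: 6)
  step 11: ref 3 -> HIT, frames=[2,3] (faults so far: 6)
  step 12: ref 3 -> HIT, frames=[2,3] (faults so far: 6)
  step 13: ref 3 -> HIT, frames=[2,3] (faults so far: 6)
  Optimal total faults: 6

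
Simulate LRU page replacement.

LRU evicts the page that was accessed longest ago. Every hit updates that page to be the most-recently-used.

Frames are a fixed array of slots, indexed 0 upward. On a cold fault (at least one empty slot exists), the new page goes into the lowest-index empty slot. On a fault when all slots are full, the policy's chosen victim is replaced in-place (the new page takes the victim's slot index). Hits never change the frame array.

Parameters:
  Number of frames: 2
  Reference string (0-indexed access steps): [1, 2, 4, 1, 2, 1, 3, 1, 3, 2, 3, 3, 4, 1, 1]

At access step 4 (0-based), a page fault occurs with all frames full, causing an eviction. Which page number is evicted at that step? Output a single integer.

Answer: 4

Derivation:
Step 0: ref 1 -> FAULT, frames=[1,-]
Step 1: ref 2 -> FAULT, frames=[1,2]
Step 2: ref 4 -> FAULT, evict 1, frames=[4,2]
Step 3: ref 1 -> FAULT, evict 2, frames=[4,1]
Step 4: ref 2 -> FAULT, evict 4, frames=[2,1]
At step 4: evicted page 4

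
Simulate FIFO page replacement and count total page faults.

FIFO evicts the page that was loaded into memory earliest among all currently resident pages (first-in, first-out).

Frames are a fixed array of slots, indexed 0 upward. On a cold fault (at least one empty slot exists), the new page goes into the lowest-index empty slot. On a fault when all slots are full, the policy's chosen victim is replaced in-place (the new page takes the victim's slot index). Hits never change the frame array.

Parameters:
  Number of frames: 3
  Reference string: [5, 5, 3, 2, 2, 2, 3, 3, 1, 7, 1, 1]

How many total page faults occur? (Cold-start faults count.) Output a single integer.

Answer: 5

Derivation:
Step 0: ref 5 → FAULT, frames=[5,-,-]
Step 1: ref 5 → HIT, frames=[5,-,-]
Step 2: ref 3 → FAULT, frames=[5,3,-]
Step 3: ref 2 → FAULT, frames=[5,3,2]
Step 4: ref 2 → HIT, frames=[5,3,2]
Step 5: ref 2 → HIT, frames=[5,3,2]
Step 6: ref 3 → HIT, frames=[5,3,2]
Step 7: ref 3 → HIT, frames=[5,3,2]
Step 8: ref 1 → FAULT (evict 5), frames=[1,3,2]
Step 9: ref 7 → FAULT (evict 3), frames=[1,7,2]
Step 10: ref 1 → HIT, frames=[1,7,2]
Step 11: ref 1 → HIT, frames=[1,7,2]
Total faults: 5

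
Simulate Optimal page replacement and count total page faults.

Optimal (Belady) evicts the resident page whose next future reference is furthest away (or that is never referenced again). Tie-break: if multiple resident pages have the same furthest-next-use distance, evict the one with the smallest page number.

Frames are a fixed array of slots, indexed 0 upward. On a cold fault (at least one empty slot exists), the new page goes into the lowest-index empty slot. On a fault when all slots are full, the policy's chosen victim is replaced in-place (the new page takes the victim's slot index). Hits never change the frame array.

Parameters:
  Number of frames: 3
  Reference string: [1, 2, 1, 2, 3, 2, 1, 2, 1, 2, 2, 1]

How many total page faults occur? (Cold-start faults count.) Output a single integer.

Answer: 3

Derivation:
Step 0: ref 1 → FAULT, frames=[1,-,-]
Step 1: ref 2 → FAULT, frames=[1,2,-]
Step 2: ref 1 → HIT, frames=[1,2,-]
Step 3: ref 2 → HIT, frames=[1,2,-]
Step 4: ref 3 → FAULT, frames=[1,2,3]
Step 5: ref 2 → HIT, frames=[1,2,3]
Step 6: ref 1 → HIT, frames=[1,2,3]
Step 7: ref 2 → HIT, frames=[1,2,3]
Step 8: ref 1 → HIT, frames=[1,2,3]
Step 9: ref 2 → HIT, frames=[1,2,3]
Step 10: ref 2 → HIT, frames=[1,2,3]
Step 11: ref 1 → HIT, frames=[1,2,3]
Total faults: 3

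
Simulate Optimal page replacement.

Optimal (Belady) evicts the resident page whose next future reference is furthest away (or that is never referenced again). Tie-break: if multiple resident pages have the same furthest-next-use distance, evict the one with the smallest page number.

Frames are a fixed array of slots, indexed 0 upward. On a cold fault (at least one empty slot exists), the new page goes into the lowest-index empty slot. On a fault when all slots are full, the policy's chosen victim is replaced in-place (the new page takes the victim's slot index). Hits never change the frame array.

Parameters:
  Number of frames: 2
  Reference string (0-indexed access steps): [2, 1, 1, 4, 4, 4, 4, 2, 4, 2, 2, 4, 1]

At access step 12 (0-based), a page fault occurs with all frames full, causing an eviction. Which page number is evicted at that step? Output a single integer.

Answer: 2

Derivation:
Step 0: ref 2 -> FAULT, frames=[2,-]
Step 1: ref 1 -> FAULT, frames=[2,1]
Step 2: ref 1 -> HIT, frames=[2,1]
Step 3: ref 4 -> FAULT, evict 1, frames=[2,4]
Step 4: ref 4 -> HIT, frames=[2,4]
Step 5: ref 4 -> HIT, frames=[2,4]
Step 6: ref 4 -> HIT, frames=[2,4]
Step 7: ref 2 -> HIT, frames=[2,4]
Step 8: ref 4 -> HIT, frames=[2,4]
Step 9: ref 2 -> HIT, frames=[2,4]
Step 10: ref 2 -> HIT, frames=[2,4]
Step 11: ref 4 -> HIT, frames=[2,4]
Step 12: ref 1 -> FAULT, evict 2, frames=[1,4]
At step 12: evicted page 2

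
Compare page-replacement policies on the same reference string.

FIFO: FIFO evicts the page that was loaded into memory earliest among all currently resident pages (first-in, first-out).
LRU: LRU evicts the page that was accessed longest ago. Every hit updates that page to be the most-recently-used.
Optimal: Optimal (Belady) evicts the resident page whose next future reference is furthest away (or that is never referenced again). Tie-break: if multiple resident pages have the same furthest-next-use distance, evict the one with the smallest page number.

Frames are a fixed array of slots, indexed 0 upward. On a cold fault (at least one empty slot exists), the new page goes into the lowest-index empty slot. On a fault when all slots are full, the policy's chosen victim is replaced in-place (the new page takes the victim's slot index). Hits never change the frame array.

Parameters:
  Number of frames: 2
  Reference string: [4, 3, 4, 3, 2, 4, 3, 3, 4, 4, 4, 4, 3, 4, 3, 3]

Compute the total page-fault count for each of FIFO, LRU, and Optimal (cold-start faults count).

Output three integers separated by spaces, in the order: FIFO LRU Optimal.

--- FIFO ---
  step 0: ref 4 -> FAULT, frames=[4,-] (faults so far: 1)
  step 1: ref 3 -> FAULT, frames=[4,3] (faults so far: 2)
  step 2: ref 4 -> HIT, frames=[4,3] (faults so far: 2)
  step 3: ref 3 -> HIT, frames=[4,3] (faults so far: 2)
  step 4: ref 2 -> FAULT, evict 4, frames=[2,3] (faults so far: 3)
  step 5: ref 4 -> FAULT, evict 3, frames=[2,4] (faults so far: 4)
  step 6: ref 3 -> FAULT, evict 2, frames=[3,4] (faults so far: 5)
  step 7: ref 3 -> HIT, frames=[3,4] (faults so far: 5)
  step 8: ref 4 -> HIT, frames=[3,4] (faults so far: 5)
  step 9: ref 4 -> HIT, frames=[3,4] (faults so far: 5)
  step 10: ref 4 -> HIT, frames=[3,4] (faults so far: 5)
  step 11: ref 4 -> HIT, frames=[3,4] (faults so far: 5)
  step 12: ref 3 -> HIT, frames=[3,4] (faults so far: 5)
  step 13: ref 4 -> HIT, frames=[3,4] (faults so far: 5)
  step 14: ref 3 -> HIT, frames=[3,4] (faults so far: 5)
  step 15: ref 3 -> HIT, frames=[3,4] (faults so far: 5)
  FIFO total faults: 5
--- LRU ---
  step 0: ref 4 -> FAULT, frames=[4,-] (faults so far: 1)
  step 1: ref 3 -> FAULT, frames=[4,3] (faults so far: 2)
  step 2: ref 4 -> HIT, frames=[4,3] (faults so far: 2)
  step 3: ref 3 -> HIT, frames=[4,3] (faults so far: 2)
  step 4: ref 2 -> FAULT, evict 4, frames=[2,3] (faults so far: 3)
  step 5: ref 4 -> FAULT, evict 3, frames=[2,4] (faults so far: 4)
  step 6: ref 3 -> FAULT, evict 2, frames=[3,4] (faults so far: 5)
  step 7: ref 3 -> HIT, frames=[3,4] (faults so far: 5)
  step 8: ref 4 -> HIT, frames=[3,4] (faults so far: 5)
  step 9: ref 4 -> HIT, frames=[3,4] (faults so far: 5)
  step 10: ref 4 -> HIT, frames=[3,4] (faults so far: 5)
  step 11: ref 4 -> HIT, frames=[3,4] (faults so far: 5)
  step 12: ref 3 -> HIT, frames=[3,4] (faults so far: 5)
  step 13: ref 4 -> HIT, frames=[3,4] (faults so far: 5)
  step 14: ref 3 -> HIT, frames=[3,4] (faults so far: 5)
  step 15: ref 3 -> HIT, frames=[3,4] (faults so far: 5)
  LRU total faults: 5
--- Optimal ---
  step 0: ref 4 -> FAULT, frames=[4,-] (faults so far: 1)
  step 1: ref 3 -> FAULT, frames=[4,3] (faults so far: 2)
  step 2: ref 4 -> HIT, frames=[4,3] (faults so far: 2)
  step 3: ref 3 -> HIT, frames=[4,3] (faults so far: 2)
  step 4: ref 2 -> FAULT, evict 3, frames=[4,2] (faults so far: 3)
  step 5: ref 4 -> HIT, frames=[4,2] (faults so far: 3)
  step 6: ref 3 -> FAULT, evict 2, frames=[4,3] (faults so far: 4)
  step 7: ref 3 -> HIT, frames=[4,3] (faults so far: 4)
  step 8: ref 4 -> HIT, frames=[4,3] (faults so far: 4)
  step 9: ref 4 -> HIT, frames=[4,3] (faults so far: 4)
  step 10: ref 4 -> HIT, frames=[4,3] (faults so far: 4)
  step 11: ref 4 -> HIT, frames=[4,3] (faults so far: 4)
  step 12: ref 3 -> HIT, frames=[4,3] (faults so far: 4)
  step 13: ref 4 -> HIT, frames=[4,3] (faults so far: 4)
  step 14: ref 3 -> HIT, frames=[4,3] (faults so far: 4)
  step 15: ref 3 -> HIT, frames=[4,3] (faults so far: 4)
  Optimal total faults: 4

Answer: 5 5 4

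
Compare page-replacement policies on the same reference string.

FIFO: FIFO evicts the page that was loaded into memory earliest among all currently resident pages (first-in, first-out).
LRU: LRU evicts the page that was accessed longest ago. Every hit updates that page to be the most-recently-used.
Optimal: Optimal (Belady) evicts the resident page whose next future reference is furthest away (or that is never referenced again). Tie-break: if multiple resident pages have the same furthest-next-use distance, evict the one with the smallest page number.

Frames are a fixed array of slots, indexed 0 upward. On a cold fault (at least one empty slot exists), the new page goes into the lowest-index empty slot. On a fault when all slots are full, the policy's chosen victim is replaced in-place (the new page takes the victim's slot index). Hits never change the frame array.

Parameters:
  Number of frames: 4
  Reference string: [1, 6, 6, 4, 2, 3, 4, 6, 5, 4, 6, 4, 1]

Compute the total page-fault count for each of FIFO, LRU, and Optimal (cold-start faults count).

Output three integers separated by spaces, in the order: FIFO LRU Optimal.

--- FIFO ---
  step 0: ref 1 -> FAULT, frames=[1,-,-,-] (faults so far: 1)
  step 1: ref 6 -> FAULT, frames=[1,6,-,-] (faults so far: 2)
  step 2: ref 6 -> HIT, frames=[1,6,-,-] (faults so far: 2)
  step 3: ref 4 -> FAULT, frames=[1,6,4,-] (faults so far: 3)
  step 4: ref 2 -> FAULT, frames=[1,6,4,2] (faults so far: 4)
  step 5: ref 3 -> FAULT, evict 1, frames=[3,6,4,2] (faults so far: 5)
  step 6: ref 4 -> HIT, frames=[3,6,4,2] (faults so far: 5)
  step 7: ref 6 -> HIT, frames=[3,6,4,2] (faults so far: 5)
  step 8: ref 5 -> FAULT, evict 6, frames=[3,5,4,2] (faults so far: 6)
  step 9: ref 4 -> HIT, frames=[3,5,4,2] (faults so far: 6)
  step 10: ref 6 -> FAULT, evict 4, frames=[3,5,6,2] (faults so far: 7)
  step 11: ref 4 -> FAULT, evict 2, frames=[3,5,6,4] (faults so far: 8)
  step 12: ref 1 -> FAULT, evict 3, frames=[1,5,6,4] (faults so far: 9)
  FIFO total faults: 9
--- LRU ---
  step 0: ref 1 -> FAULT, frames=[1,-,-,-] (faults so far: 1)
  step 1: ref 6 -> FAULT, frames=[1,6,-,-] (faults so far: 2)
  step 2: ref 6 -> HIT, frames=[1,6,-,-] (faults so far: 2)
  step 3: ref 4 -> FAULT, frames=[1,6,4,-] (faults so far: 3)
  step 4: ref 2 -> FAULT, frames=[1,6,4,2] (faults so far: 4)
  step 5: ref 3 -> FAULT, evict 1, frames=[3,6,4,2] (faults so far: 5)
  step 6: ref 4 -> HIT, frames=[3,6,4,2] (faults so far: 5)
  step 7: ref 6 -> HIT, frames=[3,6,4,2] (faults so far: 5)
  step 8: ref 5 -> FAULT, evict 2, frames=[3,6,4,5] (faults so far: 6)
  step 9: ref 4 -> HIT, frames=[3,6,4,5] (faults so far: 6)
  step 10: ref 6 -> HIT, frames=[3,6,4,5] (faults so far: 6)
  step 11: ref 4 -> HIT, frames=[3,6,4,5] (faults so far: 6)
  step 12: ref 1 -> FAULT, evict 3, frames=[1,6,4,5] (faults so far: 7)
  LRU total faults: 7
--- Optimal ---
  step 0: ref 1 -> FAULT, frames=[1,-,-,-] (faults so far: 1)
  step 1: ref 6 -> FAULT, frames=[1,6,-,-] (faults so far: 2)
  step 2: ref 6 -> HIT, frames=[1,6,-,-] (faults so far: 2)
  step 3: ref 4 -> FAULT, frames=[1,6,4,-] (faults so far: 3)
  step 4: ref 2 -> FAULT, frames=[1,6,4,2] (faults so far: 4)
  step 5: ref 3 -> FAULT, evict 2, frames=[1,6,4,3] (faults so far: 5)
  step 6: ref 4 -> HIT, frames=[1,6,4,3] (faults so far: 5)
  step 7: ref 6 -> HIT, frames=[1,6,4,3] (faults so far: 5)
  step 8: ref 5 -> FAULT, evict 3, frames=[1,6,4,5] (faults so far: 6)
  step 9: ref 4 -> HIT, frames=[1,6,4,5] (faults so far: 6)
  step 10: ref 6 -> HIT, frames=[1,6,4,5] (faults so far: 6)
  step 11: ref 4 -> HIT, frames=[1,6,4,5] (faults so far: 6)
  step 12: ref 1 -> HIT, frames=[1,6,4,5] (faults so far: 6)
  Optimal total faults: 6

Answer: 9 7 6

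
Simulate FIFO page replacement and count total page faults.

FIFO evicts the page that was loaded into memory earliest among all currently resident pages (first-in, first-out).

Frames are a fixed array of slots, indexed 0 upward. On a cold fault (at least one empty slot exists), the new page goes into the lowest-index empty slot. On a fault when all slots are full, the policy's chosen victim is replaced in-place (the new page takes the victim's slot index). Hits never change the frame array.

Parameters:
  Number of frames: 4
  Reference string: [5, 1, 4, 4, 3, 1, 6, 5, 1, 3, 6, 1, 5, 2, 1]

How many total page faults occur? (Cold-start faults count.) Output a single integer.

Answer: 8

Derivation:
Step 0: ref 5 → FAULT, frames=[5,-,-,-]
Step 1: ref 1 → FAULT, frames=[5,1,-,-]
Step 2: ref 4 → FAULT, frames=[5,1,4,-]
Step 3: ref 4 → HIT, frames=[5,1,4,-]
Step 4: ref 3 → FAULT, frames=[5,1,4,3]
Step 5: ref 1 → HIT, frames=[5,1,4,3]
Step 6: ref 6 → FAULT (evict 5), frames=[6,1,4,3]
Step 7: ref 5 → FAULT (evict 1), frames=[6,5,4,3]
Step 8: ref 1 → FAULT (evict 4), frames=[6,5,1,3]
Step 9: ref 3 → HIT, frames=[6,5,1,3]
Step 10: ref 6 → HIT, frames=[6,5,1,3]
Step 11: ref 1 → HIT, frames=[6,5,1,3]
Step 12: ref 5 → HIT, frames=[6,5,1,3]
Step 13: ref 2 → FAULT (evict 3), frames=[6,5,1,2]
Step 14: ref 1 → HIT, frames=[6,5,1,2]
Total faults: 8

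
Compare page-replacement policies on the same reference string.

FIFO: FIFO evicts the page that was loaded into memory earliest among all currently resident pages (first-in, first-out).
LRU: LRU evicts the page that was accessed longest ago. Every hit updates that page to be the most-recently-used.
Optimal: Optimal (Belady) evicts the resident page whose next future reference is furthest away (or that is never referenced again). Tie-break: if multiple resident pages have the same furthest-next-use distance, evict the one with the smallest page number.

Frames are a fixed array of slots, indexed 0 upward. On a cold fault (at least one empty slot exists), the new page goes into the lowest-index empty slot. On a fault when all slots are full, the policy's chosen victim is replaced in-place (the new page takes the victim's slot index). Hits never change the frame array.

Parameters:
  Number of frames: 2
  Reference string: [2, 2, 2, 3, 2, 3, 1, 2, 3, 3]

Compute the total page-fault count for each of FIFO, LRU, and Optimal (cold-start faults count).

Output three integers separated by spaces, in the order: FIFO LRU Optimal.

Answer: 5 5 4

Derivation:
--- FIFO ---
  step 0: ref 2 -> FAULT, frames=[2,-] (faults so far: 1)
  step 1: ref 2 -> HIT, frames=[2,-] (faults so far: 1)
  step 2: ref 2 -> HIT, frames=[2,-] (faults so far: 1)
  step 3: ref 3 -> FAULT, frames=[2,3] (faults so far: 2)
  step 4: ref 2 -> HIT, frames=[2,3] (faults so far: 2)
  step 5: ref 3 -> HIT, frames=[2,3] (faults so far: 2)
  step 6: ref 1 -> FAULT, evict 2, frames=[1,3] (faults so far: 3)
  step 7: ref 2 -> FAULT, evict 3, frames=[1,2] (faults so far: 4)
  step 8: ref 3 -> FAULT, evict 1, frames=[3,2] (faults so far: 5)
  step 9: ref 3 -> HIT, frames=[3,2] (faults so far: 5)
  FIFO total faults: 5
--- LRU ---
  step 0: ref 2 -> FAULT, frames=[2,-] (faults so far: 1)
  step 1: ref 2 -> HIT, frames=[2,-] (faults so far: 1)
  step 2: ref 2 -> HIT, frames=[2,-] (faults so far: 1)
  step 3: ref 3 -> FAULT, frames=[2,3] (faults so far: 2)
  step 4: ref 2 -> HIT, frames=[2,3] (faults so far: 2)
  step 5: ref 3 -> HIT, frames=[2,3] (faults so far: 2)
  step 6: ref 1 -> FAULT, evict 2, frames=[1,3] (faults so far: 3)
  step 7: ref 2 -> FAULT, evict 3, frames=[1,2] (faults so far: 4)
  step 8: ref 3 -> FAULT, evict 1, frames=[3,2] (faults so far: 5)
  step 9: ref 3 -> HIT, frames=[3,2] (faults so far: 5)
  LRU total faults: 5
--- Optimal ---
  step 0: ref 2 -> FAULT, frames=[2,-] (faults so far: 1)
  step 1: ref 2 -> HIT, frames=[2,-] (faults so far: 1)
  step 2: ref 2 -> HIT, frames=[2,-] (faults so far: 1)
  step 3: ref 3 -> FAULT, frames=[2,3] (faults so far: 2)
  step 4: ref 2 -> HIT, frames=[2,3] (faults so far: 2)
  step 5: ref 3 -> HIT, frames=[2,3] (faults so far: 2)
  step 6: ref 1 -> FAULT, evict 3, frames=[2,1] (faults so far: 3)
  step 7: ref 2 -> HIT, frames=[2,1] (faults so far: 3)
  step 8: ref 3 -> FAULT, evict 1, frames=[2,3] (faults so far: 4)
  step 9: ref 3 -> HIT, frames=[2,3] (faults so far: 4)
  Optimal total faults: 4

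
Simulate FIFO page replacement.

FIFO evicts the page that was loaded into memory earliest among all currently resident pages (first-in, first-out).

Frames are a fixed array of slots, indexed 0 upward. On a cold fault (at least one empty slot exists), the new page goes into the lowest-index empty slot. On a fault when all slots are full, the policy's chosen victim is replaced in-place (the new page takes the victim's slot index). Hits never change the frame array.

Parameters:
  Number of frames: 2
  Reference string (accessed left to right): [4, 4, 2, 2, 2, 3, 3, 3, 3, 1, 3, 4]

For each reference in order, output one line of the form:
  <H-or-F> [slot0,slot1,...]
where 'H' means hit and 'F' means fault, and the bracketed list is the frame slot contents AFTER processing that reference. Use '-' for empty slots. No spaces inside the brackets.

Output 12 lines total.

F [4,-]
H [4,-]
F [4,2]
H [4,2]
H [4,2]
F [3,2]
H [3,2]
H [3,2]
H [3,2]
F [3,1]
H [3,1]
F [4,1]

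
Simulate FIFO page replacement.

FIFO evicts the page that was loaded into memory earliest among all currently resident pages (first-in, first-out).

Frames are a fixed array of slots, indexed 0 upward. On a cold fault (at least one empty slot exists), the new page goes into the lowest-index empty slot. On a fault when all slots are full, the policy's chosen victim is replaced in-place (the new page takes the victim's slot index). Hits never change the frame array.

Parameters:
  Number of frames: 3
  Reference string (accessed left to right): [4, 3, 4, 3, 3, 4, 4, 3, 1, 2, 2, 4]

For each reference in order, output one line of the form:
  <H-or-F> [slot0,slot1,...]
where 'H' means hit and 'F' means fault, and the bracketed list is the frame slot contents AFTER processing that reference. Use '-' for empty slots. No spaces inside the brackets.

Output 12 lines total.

F [4,-,-]
F [4,3,-]
H [4,3,-]
H [4,3,-]
H [4,3,-]
H [4,3,-]
H [4,3,-]
H [4,3,-]
F [4,3,1]
F [2,3,1]
H [2,3,1]
F [2,4,1]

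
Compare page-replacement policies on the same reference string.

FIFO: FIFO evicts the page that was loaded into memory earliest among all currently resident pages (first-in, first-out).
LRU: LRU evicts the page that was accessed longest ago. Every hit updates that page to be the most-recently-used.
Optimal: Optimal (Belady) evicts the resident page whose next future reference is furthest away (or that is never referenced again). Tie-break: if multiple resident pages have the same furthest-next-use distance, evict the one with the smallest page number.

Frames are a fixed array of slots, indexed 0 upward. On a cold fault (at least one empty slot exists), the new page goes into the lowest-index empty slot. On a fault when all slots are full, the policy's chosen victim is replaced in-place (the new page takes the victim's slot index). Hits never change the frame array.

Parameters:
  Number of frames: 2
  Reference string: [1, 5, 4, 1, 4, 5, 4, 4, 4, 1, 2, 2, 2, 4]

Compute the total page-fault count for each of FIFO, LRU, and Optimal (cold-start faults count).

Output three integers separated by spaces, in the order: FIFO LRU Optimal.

Answer: 9 8 6

Derivation:
--- FIFO ---
  step 0: ref 1 -> FAULT, frames=[1,-] (faults so far: 1)
  step 1: ref 5 -> FAULT, frames=[1,5] (faults so far: 2)
  step 2: ref 4 -> FAULT, evict 1, frames=[4,5] (faults so far: 3)
  step 3: ref 1 -> FAULT, evict 5, frames=[4,1] (faults so far: 4)
  step 4: ref 4 -> HIT, frames=[4,1] (faults so far: 4)
  step 5: ref 5 -> FAULT, evict 4, frames=[5,1] (faults so far: 5)
  step 6: ref 4 -> FAULT, evict 1, frames=[5,4] (faults so far: 6)
  step 7: ref 4 -> HIT, frames=[5,4] (faults so far: 6)
  step 8: ref 4 -> HIT, frames=[5,4] (faults so far: 6)
  step 9: ref 1 -> FAULT, evict 5, frames=[1,4] (faults so far: 7)
  step 10: ref 2 -> FAULT, evict 4, frames=[1,2] (faults so far: 8)
  step 11: ref 2 -> HIT, frames=[1,2] (faults so far: 8)
  step 12: ref 2 -> HIT, frames=[1,2] (faults so far: 8)
  step 13: ref 4 -> FAULT, evict 1, frames=[4,2] (faults so far: 9)
  FIFO total faults: 9
--- LRU ---
  step 0: ref 1 -> FAULT, frames=[1,-] (faults so far: 1)
  step 1: ref 5 -> FAULT, frames=[1,5] (faults so far: 2)
  step 2: ref 4 -> FAULT, evict 1, frames=[4,5] (faults so far: 3)
  step 3: ref 1 -> FAULT, evict 5, frames=[4,1] (faults so far: 4)
  step 4: ref 4 -> HIT, frames=[4,1] (faults so far: 4)
  step 5: ref 5 -> FAULT, evict 1, frames=[4,5] (faults so far: 5)
  step 6: ref 4 -> HIT, frames=[4,5] (faults so far: 5)
  step 7: ref 4 -> HIT, frames=[4,5] (faults so far: 5)
  step 8: ref 4 -> HIT, frames=[4,5] (faults so far: 5)
  step 9: ref 1 -> FAULT, evict 5, frames=[4,1] (faults so far: 6)
  step 10: ref 2 -> FAULT, evict 4, frames=[2,1] (faults so far: 7)
  step 11: ref 2 -> HIT, frames=[2,1] (faults so far: 7)
  step 12: ref 2 -> HIT, frames=[2,1] (faults so far: 7)
  step 13: ref 4 -> FAULT, evict 1, frames=[2,4] (faults so far: 8)
  LRU total faults: 8
--- Optimal ---
  step 0: ref 1 -> FAULT, frames=[1,-] (faults so far: 1)
  step 1: ref 5 -> FAULT, frames=[1,5] (faults so far: 2)
  step 2: ref 4 -> FAULT, evict 5, frames=[1,4] (faults so far: 3)
  step 3: ref 1 -> HIT, frames=[1,4] (faults so far: 3)
  step 4: ref 4 -> HIT, frames=[1,4] (faults so far: 3)
  step 5: ref 5 -> FAULT, evict 1, frames=[5,4] (faults so far: 4)
  step 6: ref 4 -> HIT, frames=[5,4] (faults so far: 4)
  step 7: ref 4 -> HIT, frames=[5,4] (faults so far: 4)
  step 8: ref 4 -> HIT, frames=[5,4] (faults so far: 4)
  step 9: ref 1 -> FAULT, evict 5, frames=[1,4] (faults so far: 5)
  step 10: ref 2 -> FAULT, evict 1, frames=[2,4] (faults so far: 6)
  step 11: ref 2 -> HIT, frames=[2,4] (faults so far: 6)
  step 12: ref 2 -> HIT, frames=[2,4] (faults so far: 6)
  step 13: ref 4 -> HIT, frames=[2,4] (faults so far: 6)
  Optimal total faults: 6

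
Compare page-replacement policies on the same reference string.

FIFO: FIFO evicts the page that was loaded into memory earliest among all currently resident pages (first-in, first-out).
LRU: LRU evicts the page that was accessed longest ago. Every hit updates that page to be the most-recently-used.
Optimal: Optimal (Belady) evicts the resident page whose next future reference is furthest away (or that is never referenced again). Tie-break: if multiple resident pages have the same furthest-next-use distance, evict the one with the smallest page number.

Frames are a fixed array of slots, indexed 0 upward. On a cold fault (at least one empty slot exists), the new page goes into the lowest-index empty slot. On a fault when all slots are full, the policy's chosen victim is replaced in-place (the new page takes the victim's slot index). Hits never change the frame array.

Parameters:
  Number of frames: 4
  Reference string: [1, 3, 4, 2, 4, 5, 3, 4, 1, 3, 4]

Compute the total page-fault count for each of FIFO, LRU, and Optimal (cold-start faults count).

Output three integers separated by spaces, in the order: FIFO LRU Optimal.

--- FIFO ---
  step 0: ref 1 -> FAULT, frames=[1,-,-,-] (faults so far: 1)
  step 1: ref 3 -> FAULT, frames=[1,3,-,-] (faults so far: 2)
  step 2: ref 4 -> FAULT, frames=[1,3,4,-] (faults so far: 3)
  step 3: ref 2 -> FAULT, frames=[1,3,4,2] (faults so far: 4)
  step 4: ref 4 -> HIT, frames=[1,3,4,2] (faults so far: 4)
  step 5: ref 5 -> FAULT, evict 1, frames=[5,3,4,2] (faults so far: 5)
  step 6: ref 3 -> HIT, frames=[5,3,4,2] (faults so far: 5)
  step 7: ref 4 -> HIT, frames=[5,3,4,2] (faults so far: 5)
  step 8: ref 1 -> FAULT, evict 3, frames=[5,1,4,2] (faults so far: 6)
  step 9: ref 3 -> FAULT, evict 4, frames=[5,1,3,2] (faults so far: 7)
  step 10: ref 4 -> FAULT, evict 2, frames=[5,1,3,4] (faults so far: 8)
  FIFO total faults: 8
--- LRU ---
  step 0: ref 1 -> FAULT, frames=[1,-,-,-] (faults so far: 1)
  step 1: ref 3 -> FAULT, frames=[1,3,-,-] (faults so far: 2)
  step 2: ref 4 -> FAULT, frames=[1,3,4,-] (faults so far: 3)
  step 3: ref 2 -> FAULT, frames=[1,3,4,2] (faults so far: 4)
  step 4: ref 4 -> HIT, frames=[1,3,4,2] (faults so far: 4)
  step 5: ref 5 -> FAULT, evict 1, frames=[5,3,4,2] (faults so far: 5)
  step 6: ref 3 -> HIT, frames=[5,3,4,2] (faults so far: 5)
  step 7: ref 4 -> HIT, frames=[5,3,4,2] (faults so far: 5)
  step 8: ref 1 -> FAULT, evict 2, frames=[5,3,4,1] (faults so far: 6)
  step 9: ref 3 -> HIT, frames=[5,3,4,1] (faults so far: 6)
  step 10: ref 4 -> HIT, frames=[5,3,4,1] (faults so far: 6)
  LRU total faults: 6
--- Optimal ---
  step 0: ref 1 -> FAULT, frames=[1,-,-,-] (faults so far: 1)
  step 1: ref 3 -> FAULT, frames=[1,3,-,-] (faults so far: 2)
  step 2: ref 4 -> FAULT, frames=[1,3,4,-] (faults so far: 3)
  step 3: ref 2 -> FAULT, frames=[1,3,4,2] (faults so far: 4)
  step 4: ref 4 -> HIT, frames=[1,3,4,2] (faults so far: 4)
  step 5: ref 5 -> FAULT, evict 2, frames=[1,3,4,5] (faults so far: 5)
  step 6: ref 3 -> HIT, frames=[1,3,4,5] (faults so far: 5)
  step 7: ref 4 -> HIT, frames=[1,3,4,5] (faults so far: 5)
  step 8: ref 1 -> HIT, frames=[1,3,4,5] (faults so far: 5)
  step 9: ref 3 -> HIT, frames=[1,3,4,5] (faults so far: 5)
  step 10: ref 4 -> HIT, frames=[1,3,4,5] (faults so far: 5)
  Optimal total faults: 5

Answer: 8 6 5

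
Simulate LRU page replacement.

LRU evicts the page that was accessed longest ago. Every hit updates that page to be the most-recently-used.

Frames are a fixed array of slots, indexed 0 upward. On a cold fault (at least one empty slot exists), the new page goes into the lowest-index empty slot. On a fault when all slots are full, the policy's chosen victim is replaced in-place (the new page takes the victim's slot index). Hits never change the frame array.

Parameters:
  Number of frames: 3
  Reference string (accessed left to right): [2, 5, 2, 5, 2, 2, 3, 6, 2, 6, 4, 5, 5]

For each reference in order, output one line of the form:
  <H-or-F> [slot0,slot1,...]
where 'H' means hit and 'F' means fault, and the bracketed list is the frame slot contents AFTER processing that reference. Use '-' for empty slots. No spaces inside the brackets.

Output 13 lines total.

F [2,-,-]
F [2,5,-]
H [2,5,-]
H [2,5,-]
H [2,5,-]
H [2,5,-]
F [2,5,3]
F [2,6,3]
H [2,6,3]
H [2,6,3]
F [2,6,4]
F [5,6,4]
H [5,6,4]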